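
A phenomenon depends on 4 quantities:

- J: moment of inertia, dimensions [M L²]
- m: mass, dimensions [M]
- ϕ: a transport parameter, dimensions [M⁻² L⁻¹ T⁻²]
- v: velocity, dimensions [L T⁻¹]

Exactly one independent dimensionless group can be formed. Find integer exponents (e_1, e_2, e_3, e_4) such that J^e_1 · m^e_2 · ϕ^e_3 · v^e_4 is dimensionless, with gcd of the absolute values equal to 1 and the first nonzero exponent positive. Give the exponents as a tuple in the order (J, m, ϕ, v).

(3, 1, 2, -4)

M: e_1·(1) + e_2·(1) + e_3·(-2) + e_4·(0) = 0
L: e_1·(2) + e_2·(0) + e_3·(-1) + e_4·(1) = 0
T: e_1·(0) + e_2·(0) + e_3·(-2) + e_4·(-1) = 0
Solving this homogeneous linear system for the smallest-integer solution (first nonzero entry positive) gives (3, 1, 2, -4).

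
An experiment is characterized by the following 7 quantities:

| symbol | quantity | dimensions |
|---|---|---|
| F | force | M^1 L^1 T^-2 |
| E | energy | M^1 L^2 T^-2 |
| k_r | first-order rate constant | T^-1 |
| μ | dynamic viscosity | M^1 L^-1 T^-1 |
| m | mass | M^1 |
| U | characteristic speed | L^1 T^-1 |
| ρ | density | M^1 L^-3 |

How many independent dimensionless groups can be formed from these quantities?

4

There are 7 variables and 3 base dimensions (M, L, T).
The dimension matrix has rank 3.
Independent dimensionless groups: 7 − 3 = 4.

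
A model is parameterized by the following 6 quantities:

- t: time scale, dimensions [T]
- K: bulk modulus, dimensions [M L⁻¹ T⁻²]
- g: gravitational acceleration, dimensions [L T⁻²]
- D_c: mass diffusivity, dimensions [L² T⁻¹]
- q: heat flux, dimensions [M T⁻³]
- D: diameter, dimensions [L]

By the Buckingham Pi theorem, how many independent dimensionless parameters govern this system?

3

There are 6 variables and 3 base dimensions (M, L, T).
The dimension matrix has rank 3.
Independent dimensionless groups: 6 − 3 = 3.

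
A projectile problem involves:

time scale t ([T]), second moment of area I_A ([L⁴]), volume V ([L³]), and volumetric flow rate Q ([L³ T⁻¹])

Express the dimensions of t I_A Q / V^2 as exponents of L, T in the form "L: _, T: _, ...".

Collect each base-dimension exponent across the product:
  L: (0) + (4) − 2·(3) + (3) = 1
  T: (1) + (0) − 2·(0) + (-1) = 0
So the dimensions are [L].

L: 1, T: 0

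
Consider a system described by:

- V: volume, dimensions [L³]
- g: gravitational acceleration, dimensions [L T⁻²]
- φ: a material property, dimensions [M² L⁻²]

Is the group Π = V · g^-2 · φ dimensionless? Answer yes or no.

no

Sum the exponent of each base dimension across the product:
  M: [V]_M − 2·[g]_M + [φ]_M = (0) − 2·(0) + (2) = 2
  L: [V]_L − 2·[g]_L + [φ]_L = (3) − 2·(1) + (-2) = -1
  T: [V]_T − 2·[g]_T + [φ]_T = (0) − 2·(-2) + (0) = 4
Net dimensions [M² L⁻¹ T⁴] ≠ [1] — not dimensionless.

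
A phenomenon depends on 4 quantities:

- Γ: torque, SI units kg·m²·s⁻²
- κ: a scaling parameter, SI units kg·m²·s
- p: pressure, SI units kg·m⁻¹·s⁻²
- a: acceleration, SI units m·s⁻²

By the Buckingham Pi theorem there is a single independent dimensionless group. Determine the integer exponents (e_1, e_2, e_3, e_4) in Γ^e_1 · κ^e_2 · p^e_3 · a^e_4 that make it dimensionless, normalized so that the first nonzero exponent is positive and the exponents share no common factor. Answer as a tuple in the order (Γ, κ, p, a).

(3, -2, -1, -3)

M: e_1·(1) + e_2·(1) + e_3·(1) + e_4·(0) = 0
L: e_1·(2) + e_2·(2) + e_3·(-1) + e_4·(1) = 0
T: e_1·(-2) + e_2·(1) + e_3·(-2) + e_4·(-2) = 0
Solving this homogeneous linear system for the smallest-integer solution (first nonzero entry positive) gives (3, -2, -1, -3).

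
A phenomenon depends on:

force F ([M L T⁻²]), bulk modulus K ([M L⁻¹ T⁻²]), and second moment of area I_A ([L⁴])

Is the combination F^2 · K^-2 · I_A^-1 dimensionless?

Sum the exponent of each base dimension across the product:
  M: 2·[F]_M − 2·[K]_M − [I_A]_M = 2·(1) − 2·(1) − (0) = 0
  L: 2·[F]_L − 2·[K]_L − [I_A]_L = 2·(1) − 2·(-1) − (4) = 0
  T: 2·[F]_T − 2·[K]_T − [I_A]_T = 2·(-2) − 2·(-2) − (0) = 0
All base exponents vanish — dimensionless.

yes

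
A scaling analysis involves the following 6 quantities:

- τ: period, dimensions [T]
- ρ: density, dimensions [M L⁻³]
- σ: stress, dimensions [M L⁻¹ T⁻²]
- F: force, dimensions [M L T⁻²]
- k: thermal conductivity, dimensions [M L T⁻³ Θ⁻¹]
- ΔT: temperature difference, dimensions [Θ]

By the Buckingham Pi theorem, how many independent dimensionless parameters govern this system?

There are 6 variables and 4 base dimensions (M, L, T, Θ).
The dimension matrix has rank 4.
Independent dimensionless groups: 6 − 4 = 2.

2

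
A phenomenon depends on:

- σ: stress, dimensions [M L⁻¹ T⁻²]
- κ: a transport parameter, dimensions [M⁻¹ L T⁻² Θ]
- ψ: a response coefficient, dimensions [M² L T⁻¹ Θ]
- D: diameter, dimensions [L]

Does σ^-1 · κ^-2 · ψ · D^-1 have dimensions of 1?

no

Sum the exponent of each base dimension across the product:
  M: −[σ]_M − 2·[κ]_M + [ψ]_M − [D]_M = −(1) − 2·(-1) + (2) − (0) = 3
  L: −[σ]_L − 2·[κ]_L + [ψ]_L − [D]_L = −(-1) − 2·(1) + (1) − (1) = -1
  T: −[σ]_T − 2·[κ]_T + [ψ]_T − [D]_T = −(-2) − 2·(-2) + (-1) − (0) = 5
  Θ: −[σ]_Θ − 2·[κ]_Θ + [ψ]_Θ − [D]_Θ = −(0) − 2·(1) + (1) − (0) = -1
Net dimensions [M³ L⁻¹ T⁵ Θ⁻¹] ≠ [1] — not dimensionless.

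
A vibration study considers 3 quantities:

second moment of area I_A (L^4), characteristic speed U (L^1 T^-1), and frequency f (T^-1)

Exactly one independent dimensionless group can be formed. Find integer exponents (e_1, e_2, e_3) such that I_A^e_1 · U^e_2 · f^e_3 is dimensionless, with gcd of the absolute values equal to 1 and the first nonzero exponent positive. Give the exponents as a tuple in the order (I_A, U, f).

L: e_1·(4) + e_2·(1) + e_3·(0) = 0
T: e_1·(0) + e_2·(-1) + e_3·(-1) = 0
Solving this homogeneous linear system for the smallest-integer solution (first nonzero entry positive) gives (1, -4, 4).

(1, -4, 4)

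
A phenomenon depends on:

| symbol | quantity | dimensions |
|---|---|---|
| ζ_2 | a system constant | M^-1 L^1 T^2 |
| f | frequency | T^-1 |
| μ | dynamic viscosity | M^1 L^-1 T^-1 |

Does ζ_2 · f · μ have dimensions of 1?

yes

Sum the exponent of each base dimension across the product:
  M: [ζ_2]_M + [f]_M + [μ]_M = (-1) + (0) + (1) = 0
  L: [ζ_2]_L + [f]_L + [μ]_L = (1) + (0) + (-1) = 0
  T: [ζ_2]_T + [f]_T + [μ]_T = (2) + (-1) + (-1) = 0
All base exponents vanish — dimensionless.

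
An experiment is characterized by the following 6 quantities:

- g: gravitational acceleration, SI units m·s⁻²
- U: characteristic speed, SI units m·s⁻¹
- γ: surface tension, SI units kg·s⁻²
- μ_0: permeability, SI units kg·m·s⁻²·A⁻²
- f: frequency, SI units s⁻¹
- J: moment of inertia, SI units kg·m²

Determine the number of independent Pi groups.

2

There are 6 variables and 4 base dimensions (M, L, T, I).
The dimension matrix has rank 4.
Independent dimensionless groups: 6 − 4 = 2.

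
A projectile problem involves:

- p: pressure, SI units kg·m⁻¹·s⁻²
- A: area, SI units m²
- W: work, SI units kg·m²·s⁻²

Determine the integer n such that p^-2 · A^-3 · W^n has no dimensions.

2

Balance the M exponent: (1)·n from W, plus −2·(1) − 3·(0) = -2 from the rest, must sum to zero.
n − 2 = 0, so n = 2.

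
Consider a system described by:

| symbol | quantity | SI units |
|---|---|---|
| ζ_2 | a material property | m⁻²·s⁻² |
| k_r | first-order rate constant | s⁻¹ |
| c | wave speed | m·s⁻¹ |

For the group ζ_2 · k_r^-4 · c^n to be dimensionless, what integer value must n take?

2

Balance the L exponent: (1)·n from c, plus (-2) − 4·(0) = -2 from the rest, must sum to zero.
n − 2 = 0, so n = 2.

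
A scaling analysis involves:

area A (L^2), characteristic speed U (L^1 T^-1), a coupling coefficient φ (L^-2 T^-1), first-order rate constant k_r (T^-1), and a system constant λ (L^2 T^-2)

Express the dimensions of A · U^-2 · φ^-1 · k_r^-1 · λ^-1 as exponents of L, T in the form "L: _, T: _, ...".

L: 0, T: 6

Collect each base-dimension exponent across the product:
  L: (2) − 2·(1) − (-2) − (0) − (2) = 0
  T: (0) − 2·(-1) − (-1) − (-1) − (-2) = 6
So the dimensions are [T⁶].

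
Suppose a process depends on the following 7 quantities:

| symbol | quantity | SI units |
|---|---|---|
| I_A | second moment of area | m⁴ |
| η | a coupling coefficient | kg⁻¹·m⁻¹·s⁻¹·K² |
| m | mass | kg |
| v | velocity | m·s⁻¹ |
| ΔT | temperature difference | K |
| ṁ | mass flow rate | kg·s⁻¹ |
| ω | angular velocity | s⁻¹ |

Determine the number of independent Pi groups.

There are 7 variables and 4 base dimensions (M, L, T, Θ).
The dimension matrix has rank 4.
Independent dimensionless groups: 7 − 4 = 3.

3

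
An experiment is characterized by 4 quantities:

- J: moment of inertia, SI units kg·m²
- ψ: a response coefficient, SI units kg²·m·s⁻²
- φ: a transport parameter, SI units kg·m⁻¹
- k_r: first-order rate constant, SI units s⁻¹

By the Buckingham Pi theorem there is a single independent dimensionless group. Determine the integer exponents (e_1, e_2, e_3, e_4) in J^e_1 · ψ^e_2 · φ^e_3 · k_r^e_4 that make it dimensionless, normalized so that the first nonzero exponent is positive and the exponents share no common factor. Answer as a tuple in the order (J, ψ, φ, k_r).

M: e_1·(1) + e_2·(2) + e_3·(1) + e_4·(0) = 0
L: e_1·(2) + e_2·(1) + e_3·(-1) + e_4·(0) = 0
T: e_1·(0) + e_2·(-2) + e_3·(0) + e_4·(-1) = 0
Solving this homogeneous linear system for the smallest-integer solution (first nonzero entry positive) gives (1, -1, 1, 2).

(1, -1, 1, 2)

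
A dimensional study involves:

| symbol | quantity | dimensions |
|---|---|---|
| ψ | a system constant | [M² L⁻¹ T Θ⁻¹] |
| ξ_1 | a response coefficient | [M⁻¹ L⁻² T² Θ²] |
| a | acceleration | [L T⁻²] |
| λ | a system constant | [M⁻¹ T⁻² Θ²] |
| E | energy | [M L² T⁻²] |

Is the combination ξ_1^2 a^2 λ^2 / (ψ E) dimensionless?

Sum the exponent of each base dimension across the product:
  M: −[ψ]_M + 2·[ξ_1]_M + 2·[a]_M + 2·[λ]_M − [E]_M = −(2) + 2·(-1) + 2·(0) + 2·(-1) − (1) = -7
  L: −[ψ]_L + 2·[ξ_1]_L + 2·[a]_L + 2·[λ]_L − [E]_L = −(-1) + 2·(-2) + 2·(1) + 2·(0) − (2) = -3
  T: −[ψ]_T + 2·[ξ_1]_T + 2·[a]_T + 2·[λ]_T − [E]_T = −(1) + 2·(2) + 2·(-2) + 2·(-2) − (-2) = -3
  Θ: −[ψ]_Θ + 2·[ξ_1]_Θ + 2·[a]_Θ + 2·[λ]_Θ − [E]_Θ = −(-1) + 2·(2) + 2·(0) + 2·(2) − (0) = 9
Net dimensions [M⁻⁷ L⁻³ T⁻³ Θ⁹] ≠ [1] — not dimensionless.

no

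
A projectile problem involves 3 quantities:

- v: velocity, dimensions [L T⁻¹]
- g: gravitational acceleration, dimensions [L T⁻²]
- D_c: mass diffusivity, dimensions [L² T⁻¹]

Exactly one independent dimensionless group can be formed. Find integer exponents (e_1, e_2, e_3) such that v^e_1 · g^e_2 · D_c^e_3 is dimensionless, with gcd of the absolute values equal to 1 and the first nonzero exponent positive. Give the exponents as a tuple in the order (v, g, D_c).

L: e_1·(1) + e_2·(1) + e_3·(2) = 0
T: e_1·(-1) + e_2·(-2) + e_3·(-1) = 0
Solving this homogeneous linear system for the smallest-integer solution (first nonzero entry positive) gives (3, -1, -1).

(3, -1, -1)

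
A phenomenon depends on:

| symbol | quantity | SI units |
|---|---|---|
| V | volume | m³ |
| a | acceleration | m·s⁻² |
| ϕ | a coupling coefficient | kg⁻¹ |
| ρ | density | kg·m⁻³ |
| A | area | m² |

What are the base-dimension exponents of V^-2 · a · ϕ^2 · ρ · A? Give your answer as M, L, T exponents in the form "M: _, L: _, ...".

M: -1, L: -6, T: -2

Collect each base-dimension exponent across the product:
  M: −2·(0) + (0) + 2·(-1) + (1) + (0) = -1
  L: −2·(3) + (1) + 2·(0) + (-3) + (2) = -6
  T: −2·(0) + (-2) + 2·(0) + (0) + (0) = -2
So the dimensions are [M⁻¹ L⁻⁶ T⁻²].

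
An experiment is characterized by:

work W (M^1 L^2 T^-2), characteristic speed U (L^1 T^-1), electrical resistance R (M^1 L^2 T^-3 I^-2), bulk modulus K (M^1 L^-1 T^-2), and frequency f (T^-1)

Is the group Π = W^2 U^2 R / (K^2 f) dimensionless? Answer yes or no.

no

Sum the exponent of each base dimension across the product:
  M: 2·[W]_M + 2·[U]_M + [R]_M − 2·[K]_M − [f]_M = 2·(1) + 2·(0) + (1) − 2·(1) − (0) = 1
  L: 2·[W]_L + 2·[U]_L + [R]_L − 2·[K]_L − [f]_L = 2·(2) + 2·(1) + (2) − 2·(-1) − (0) = 10
  T: 2·[W]_T + 2·[U]_T + [R]_T − 2·[K]_T − [f]_T = 2·(-2) + 2·(-1) + (-3) − 2·(-2) − (-1) = -4
  I: 2·[W]_I + 2·[U]_I + [R]_I − 2·[K]_I − [f]_I = 2·(0) + 2·(0) + (-2) − 2·(0) − (0) = -2
Net dimensions [M L¹⁰ T⁻⁴ I⁻²] ≠ [1] — not dimensionless.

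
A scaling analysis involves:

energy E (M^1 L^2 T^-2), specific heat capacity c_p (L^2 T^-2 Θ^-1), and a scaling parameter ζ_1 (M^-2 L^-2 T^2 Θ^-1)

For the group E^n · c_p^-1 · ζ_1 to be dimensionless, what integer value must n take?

Balance the M exponent: (1)·n from E, plus −(0) + (-2) = -2 from the rest, must sum to zero.
n − 2 = 0, so n = 2.

2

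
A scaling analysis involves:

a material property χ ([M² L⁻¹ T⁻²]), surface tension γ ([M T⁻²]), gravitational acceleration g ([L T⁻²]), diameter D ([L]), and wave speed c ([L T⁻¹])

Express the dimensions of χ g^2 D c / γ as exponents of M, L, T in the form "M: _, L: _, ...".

Collect each base-dimension exponent across the product:
  M: (2) − (1) + 2·(0) + (0) + (0) = 1
  L: (-1) − (0) + 2·(1) + (1) + (1) = 3
  T: (-2) − (-2) + 2·(-2) + (0) + (-1) = -5
So the dimensions are [M L³ T⁻⁵].

M: 1, L: 3, T: -5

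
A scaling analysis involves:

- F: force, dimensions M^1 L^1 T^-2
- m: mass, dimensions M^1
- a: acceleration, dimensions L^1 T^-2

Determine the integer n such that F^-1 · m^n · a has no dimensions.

1

Balance the M exponent: (1)·n from m, plus −(1) + (0) = -1 from the rest, must sum to zero.
n − 1 = 0, so n = 1.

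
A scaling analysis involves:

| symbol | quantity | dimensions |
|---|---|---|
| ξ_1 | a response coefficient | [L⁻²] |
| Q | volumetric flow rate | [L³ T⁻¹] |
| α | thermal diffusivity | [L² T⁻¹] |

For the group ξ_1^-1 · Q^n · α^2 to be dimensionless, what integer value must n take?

-2

Balance the L exponent: (3)·n from Q, plus −(-2) + 2·(2) = 6 from the rest, must sum to zero.
3n + 6 = 0, so n = -2.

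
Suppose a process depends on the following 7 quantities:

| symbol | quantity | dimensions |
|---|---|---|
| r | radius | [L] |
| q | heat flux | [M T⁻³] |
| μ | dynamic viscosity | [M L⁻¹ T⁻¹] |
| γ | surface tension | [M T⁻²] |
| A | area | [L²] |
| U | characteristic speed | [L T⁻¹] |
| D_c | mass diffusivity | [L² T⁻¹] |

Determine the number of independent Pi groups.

4

There are 7 variables and 3 base dimensions (M, L, T).
The dimension matrix has rank 3.
Independent dimensionless groups: 7 − 3 = 4.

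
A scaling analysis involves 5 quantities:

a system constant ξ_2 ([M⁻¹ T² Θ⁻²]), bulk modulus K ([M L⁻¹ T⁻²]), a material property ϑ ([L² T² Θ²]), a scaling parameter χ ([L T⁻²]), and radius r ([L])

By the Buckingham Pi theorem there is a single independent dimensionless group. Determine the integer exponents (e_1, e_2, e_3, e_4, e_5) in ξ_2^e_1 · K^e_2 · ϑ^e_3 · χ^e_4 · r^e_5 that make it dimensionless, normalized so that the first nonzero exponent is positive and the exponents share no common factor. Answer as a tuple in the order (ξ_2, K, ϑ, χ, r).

M: e_1·(-1) + e_2·(1) + e_3·(0) + e_4·(0) + e_5·(0) = 0
L: e_1·(0) + e_2·(-1) + e_3·(2) + e_4·(1) + e_5·(1) = 0
T: e_1·(2) + e_2·(-2) + e_3·(2) + e_4·(-2) + e_5·(0) = 0
Θ: e_1·(-2) + e_2·(0) + e_3·(2) + e_4·(0) + e_5·(0) = 0
Solving this homogeneous linear system for the smallest-integer solution (first nonzero entry positive) gives (1, 1, 1, 1, -2).

(1, 1, 1, 1, -2)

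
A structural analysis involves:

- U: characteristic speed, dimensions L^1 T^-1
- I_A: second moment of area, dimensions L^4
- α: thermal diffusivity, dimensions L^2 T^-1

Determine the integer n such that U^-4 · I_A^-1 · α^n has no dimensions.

4

Balance the L exponent: (2)·n from α, plus −4·(1) − (4) = -8 from the rest, must sum to zero.
2n − 8 = 0, so n = 4.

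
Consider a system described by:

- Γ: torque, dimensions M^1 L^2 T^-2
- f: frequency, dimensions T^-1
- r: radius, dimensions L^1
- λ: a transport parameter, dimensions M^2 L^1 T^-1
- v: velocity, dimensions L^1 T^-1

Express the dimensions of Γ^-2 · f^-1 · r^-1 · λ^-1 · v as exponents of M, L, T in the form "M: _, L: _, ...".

Collect each base-dimension exponent across the product:
  M: −2·(1) − (0) − (0) − (2) + (0) = -4
  L: −2·(2) − (0) − (1) − (1) + (1) = -5
  T: −2·(-2) − (-1) − (0) − (-1) + (-1) = 5
So the dimensions are [M⁻⁴ L⁻⁵ T⁵].

M: -4, L: -5, T: 5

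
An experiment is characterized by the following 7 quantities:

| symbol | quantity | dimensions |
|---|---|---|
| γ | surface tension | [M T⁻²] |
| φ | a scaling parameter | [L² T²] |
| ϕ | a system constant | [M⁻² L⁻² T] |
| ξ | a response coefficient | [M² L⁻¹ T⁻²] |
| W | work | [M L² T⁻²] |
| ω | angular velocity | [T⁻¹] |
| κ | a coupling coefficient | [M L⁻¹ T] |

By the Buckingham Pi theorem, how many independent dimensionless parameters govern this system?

4

There are 7 variables and 3 base dimensions (M, L, T).
The dimension matrix has rank 3.
Independent dimensionless groups: 7 − 3 = 4.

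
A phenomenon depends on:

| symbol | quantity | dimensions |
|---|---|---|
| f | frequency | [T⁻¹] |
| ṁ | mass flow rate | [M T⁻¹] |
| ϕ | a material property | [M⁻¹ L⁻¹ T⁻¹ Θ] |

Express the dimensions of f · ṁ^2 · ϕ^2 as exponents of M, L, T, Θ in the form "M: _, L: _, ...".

M: 0, L: -2, T: -5, Θ: 2

Collect each base-dimension exponent across the product:
  M: (0) + 2·(1) + 2·(-1) = 0
  L: (0) + 2·(0) + 2·(-1) = -2
  T: (-1) + 2·(-1) + 2·(-1) = -5
  Θ: (0) + 2·(0) + 2·(1) = 2
So the dimensions are [L⁻² T⁻⁵ Θ²].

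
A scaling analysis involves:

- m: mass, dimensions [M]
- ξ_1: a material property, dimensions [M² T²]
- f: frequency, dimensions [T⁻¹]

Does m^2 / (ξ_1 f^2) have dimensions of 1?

Sum the exponent of each base dimension across the product:
  M: 2·[m]_M − [ξ_1]_M − 2·[f]_M = 2·(1) − (2) − 2·(0) = 0
  L: 2·[m]_L − [ξ_1]_L − 2·[f]_L = 2·(0) − (0) − 2·(0) = 0
  T: 2·[m]_T − [ξ_1]_T − 2·[f]_T = 2·(0) − (2) − 2·(-1) = 0
All base exponents vanish — dimensionless.

yes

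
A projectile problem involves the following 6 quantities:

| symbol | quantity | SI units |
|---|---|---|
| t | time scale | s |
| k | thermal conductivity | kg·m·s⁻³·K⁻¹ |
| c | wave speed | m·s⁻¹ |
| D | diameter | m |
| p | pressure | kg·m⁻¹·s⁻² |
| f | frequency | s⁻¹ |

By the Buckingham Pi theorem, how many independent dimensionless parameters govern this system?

There are 6 variables and 4 base dimensions (M, L, T, Θ).
The dimension matrix has rank 4.
Independent dimensionless groups: 6 − 4 = 2.

2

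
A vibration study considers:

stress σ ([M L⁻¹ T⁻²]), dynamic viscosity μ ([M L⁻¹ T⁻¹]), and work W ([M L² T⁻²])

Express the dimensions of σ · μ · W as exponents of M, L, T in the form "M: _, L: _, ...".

Collect each base-dimension exponent across the product:
  M: (1) + (1) + (1) = 3
  L: (-1) + (-1) + (2) = 0
  T: (-2) + (-1) + (-2) = -5
So the dimensions are [M³ T⁻⁵].

M: 3, L: 0, T: -5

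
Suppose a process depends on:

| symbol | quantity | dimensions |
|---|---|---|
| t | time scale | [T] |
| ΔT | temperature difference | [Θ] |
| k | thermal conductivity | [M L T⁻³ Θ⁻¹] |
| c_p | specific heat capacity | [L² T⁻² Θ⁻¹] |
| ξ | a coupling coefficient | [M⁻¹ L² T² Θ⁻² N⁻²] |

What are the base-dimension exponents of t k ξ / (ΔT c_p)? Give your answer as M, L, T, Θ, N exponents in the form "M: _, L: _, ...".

M: 0, L: 1, T: 2, Θ: -3, N: -2

Collect each base-dimension exponent across the product:
  M: (0) − (0) + (1) − (0) + (-1) = 0
  L: (0) − (0) + (1) − (2) + (2) = 1
  T: (1) − (0) + (-3) − (-2) + (2) = 2
  Θ: (0) − (1) + (-1) − (-1) + (-2) = -3
  N: (0) − (0) + (0) − (0) + (-2) = -2
So the dimensions are [L T² Θ⁻³ N⁻²].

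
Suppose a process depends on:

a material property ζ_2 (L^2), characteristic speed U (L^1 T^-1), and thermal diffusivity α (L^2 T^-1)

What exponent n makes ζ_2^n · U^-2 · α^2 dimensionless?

-1

Balance the L exponent: (2)·n from ζ_2, plus −2·(1) + 2·(2) = 2 from the rest, must sum to zero.
2n + 2 = 0, so n = -1.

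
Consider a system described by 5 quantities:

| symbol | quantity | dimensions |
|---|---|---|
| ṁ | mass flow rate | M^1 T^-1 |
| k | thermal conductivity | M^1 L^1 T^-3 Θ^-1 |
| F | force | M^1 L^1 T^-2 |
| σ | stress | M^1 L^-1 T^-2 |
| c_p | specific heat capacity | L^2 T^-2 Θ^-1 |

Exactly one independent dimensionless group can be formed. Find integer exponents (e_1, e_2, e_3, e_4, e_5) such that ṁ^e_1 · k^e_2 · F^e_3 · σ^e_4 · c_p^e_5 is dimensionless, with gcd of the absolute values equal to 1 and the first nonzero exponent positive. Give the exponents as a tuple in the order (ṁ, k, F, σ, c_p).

(2, -2, -1, 1, 2)

M: e_1·(1) + e_2·(1) + e_3·(1) + e_4·(1) + e_5·(0) = 0
L: e_1·(0) + e_2·(1) + e_3·(1) + e_4·(-1) + e_5·(2) = 0
T: e_1·(-1) + e_2·(-3) + e_3·(-2) + e_4·(-2) + e_5·(-2) = 0
Θ: e_1·(0) + e_2·(-1) + e_3·(0) + e_4·(0) + e_5·(-1) = 0
Solving this homogeneous linear system for the smallest-integer solution (first nonzero entry positive) gives (2, -2, -1, 1, 2).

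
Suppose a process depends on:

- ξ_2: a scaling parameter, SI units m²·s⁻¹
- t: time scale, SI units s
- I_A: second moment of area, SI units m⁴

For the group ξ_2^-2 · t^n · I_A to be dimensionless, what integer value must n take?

-2

Balance the T exponent: (1)·n from t, plus −2·(-1) + (0) = 2 from the rest, must sum to zero.
n + 2 = 0, so n = -2.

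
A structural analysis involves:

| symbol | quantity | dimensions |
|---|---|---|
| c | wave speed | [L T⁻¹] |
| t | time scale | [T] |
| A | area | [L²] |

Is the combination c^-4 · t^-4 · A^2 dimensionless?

Sum the exponent of each base dimension across the product:
  M: −4·[c]_M − 4·[t]_M + 2·[A]_M = −4·(0) − 4·(0) + 2·(0) = 0
  L: −4·[c]_L − 4·[t]_L + 2·[A]_L = −4·(1) − 4·(0) + 2·(2) = 0
  T: −4·[c]_T − 4·[t]_T + 2·[A]_T = −4·(-1) − 4·(1) + 2·(0) = 0
All base exponents vanish — dimensionless.

yes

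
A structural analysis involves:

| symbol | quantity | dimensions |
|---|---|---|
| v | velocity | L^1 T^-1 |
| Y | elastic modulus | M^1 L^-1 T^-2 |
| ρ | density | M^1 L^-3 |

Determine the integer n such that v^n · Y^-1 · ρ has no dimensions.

Balance the L exponent: (1)·n from v, plus −(-1) + (-3) = -2 from the rest, must sum to zero.
n − 2 = 0, so n = 2.

2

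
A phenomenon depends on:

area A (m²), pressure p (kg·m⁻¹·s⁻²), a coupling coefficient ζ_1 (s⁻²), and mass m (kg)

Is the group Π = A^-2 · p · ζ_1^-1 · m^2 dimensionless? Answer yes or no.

no

Sum the exponent of each base dimension across the product:
  M: −2·[A]_M + [p]_M − [ζ_1]_M + 2·[m]_M = −2·(0) + (1) − (0) + 2·(1) = 3
  L: −2·[A]_L + [p]_L − [ζ_1]_L + 2·[m]_L = −2·(2) + (-1) − (0) + 2·(0) = -5
  T: −2·[A]_T + [p]_T − [ζ_1]_T + 2·[m]_T = −2·(0) + (-2) − (-2) + 2·(0) = 0
Net dimensions [M³ L⁻⁵] ≠ [1] — not dimensionless.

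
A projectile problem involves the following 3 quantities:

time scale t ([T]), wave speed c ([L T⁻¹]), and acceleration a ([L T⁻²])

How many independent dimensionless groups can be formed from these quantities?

1

There are 3 variables and 2 base dimensions (L, T).
The dimension matrix has rank 2.
Independent dimensionless groups: 3 − 2 = 1.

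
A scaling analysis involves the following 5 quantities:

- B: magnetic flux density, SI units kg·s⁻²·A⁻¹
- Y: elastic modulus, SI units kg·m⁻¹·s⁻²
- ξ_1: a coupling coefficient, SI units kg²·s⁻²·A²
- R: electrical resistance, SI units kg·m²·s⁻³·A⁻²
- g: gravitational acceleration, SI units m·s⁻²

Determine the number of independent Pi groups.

1

There are 5 variables and 4 base dimensions (M, L, T, I).
The dimension matrix has rank 4.
Independent dimensionless groups: 5 − 4 = 1.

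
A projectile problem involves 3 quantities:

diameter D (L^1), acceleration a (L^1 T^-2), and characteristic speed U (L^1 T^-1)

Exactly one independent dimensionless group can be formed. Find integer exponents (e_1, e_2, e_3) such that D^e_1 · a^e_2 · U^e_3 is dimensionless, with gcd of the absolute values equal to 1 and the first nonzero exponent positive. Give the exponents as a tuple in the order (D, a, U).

L: e_1·(1) + e_2·(1) + e_3·(1) = 0
T: e_1·(0) + e_2·(-2) + e_3·(-1) = 0
Solving this homogeneous linear system for the smallest-integer solution (first nonzero entry positive) gives (1, 1, -2).

(1, 1, -2)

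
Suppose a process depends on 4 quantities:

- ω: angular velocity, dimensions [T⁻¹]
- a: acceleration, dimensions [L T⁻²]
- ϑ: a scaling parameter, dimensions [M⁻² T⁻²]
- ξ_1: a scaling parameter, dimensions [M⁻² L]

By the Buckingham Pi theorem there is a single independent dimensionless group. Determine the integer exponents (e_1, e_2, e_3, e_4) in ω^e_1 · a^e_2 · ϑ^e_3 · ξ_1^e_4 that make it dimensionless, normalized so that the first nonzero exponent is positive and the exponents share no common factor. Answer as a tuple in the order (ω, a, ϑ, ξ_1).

M: e_1·(0) + e_2·(0) + e_3·(-2) + e_4·(-2) = 0
L: e_1·(0) + e_2·(1) + e_3·(0) + e_4·(1) = 0
T: e_1·(-1) + e_2·(-2) + e_3·(-2) + e_4·(0) = 0
Solving this homogeneous linear system for the smallest-integer solution (first nonzero entry positive) gives (4, -1, -1, 1).

(4, -1, -1, 1)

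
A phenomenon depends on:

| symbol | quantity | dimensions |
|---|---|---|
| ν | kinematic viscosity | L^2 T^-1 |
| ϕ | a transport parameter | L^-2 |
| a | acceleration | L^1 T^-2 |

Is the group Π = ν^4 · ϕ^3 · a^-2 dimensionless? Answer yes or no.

Sum the exponent of each base dimension across the product:
  L: 4·[ν]_L + 3·[ϕ]_L − 2·[a]_L = 4·(2) + 3·(-2) − 2·(1) = 0
  T: 4·[ν]_T + 3·[ϕ]_T − 2·[a]_T = 4·(-1) + 3·(0) − 2·(-2) = 0
All base exponents vanish — dimensionless.

yes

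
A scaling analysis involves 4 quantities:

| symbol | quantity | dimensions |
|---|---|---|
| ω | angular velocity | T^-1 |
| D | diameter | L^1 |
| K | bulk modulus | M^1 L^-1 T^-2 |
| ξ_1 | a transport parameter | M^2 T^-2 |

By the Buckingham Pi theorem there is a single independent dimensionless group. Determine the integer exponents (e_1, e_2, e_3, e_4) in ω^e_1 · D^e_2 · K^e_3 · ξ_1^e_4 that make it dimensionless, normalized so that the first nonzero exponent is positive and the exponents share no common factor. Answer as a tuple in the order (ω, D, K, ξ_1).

M: e_1·(0) + e_2·(0) + e_3·(1) + e_4·(2) = 0
L: e_1·(0) + e_2·(1) + e_3·(-1) + e_4·(0) = 0
T: e_1·(-1) + e_2·(0) + e_3·(-2) + e_4·(-2) = 0
Solving this homogeneous linear system for the smallest-integer solution (first nonzero entry positive) gives (2, -2, -2, 1).

(2, -2, -2, 1)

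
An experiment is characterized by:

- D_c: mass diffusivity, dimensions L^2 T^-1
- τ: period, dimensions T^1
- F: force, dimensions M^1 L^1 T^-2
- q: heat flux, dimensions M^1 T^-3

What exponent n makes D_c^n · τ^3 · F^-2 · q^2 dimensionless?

1

Balance the L exponent: (2)·n from D_c, plus 3·(0) − 2·(1) + 2·(0) = -2 from the rest, must sum to zero.
2n − 2 = 0, so n = 1.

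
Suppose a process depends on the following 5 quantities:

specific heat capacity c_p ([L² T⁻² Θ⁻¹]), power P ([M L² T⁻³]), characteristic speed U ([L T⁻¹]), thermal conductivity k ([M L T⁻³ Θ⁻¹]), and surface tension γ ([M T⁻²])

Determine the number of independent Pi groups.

1

There are 5 variables and 4 base dimensions (M, L, T, Θ).
The dimension matrix has rank 4.
Independent dimensionless groups: 5 − 4 = 1.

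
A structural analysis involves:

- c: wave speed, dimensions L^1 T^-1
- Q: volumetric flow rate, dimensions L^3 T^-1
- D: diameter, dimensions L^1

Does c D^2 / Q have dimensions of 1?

yes

Sum the exponent of each base dimension across the product:
  L: [c]_L − [Q]_L + 2·[D]_L = (1) − (3) + 2·(1) = 0
  T: [c]_T − [Q]_T + 2·[D]_T = (-1) − (-1) + 2·(0) = 0
All base exponents vanish — dimensionless.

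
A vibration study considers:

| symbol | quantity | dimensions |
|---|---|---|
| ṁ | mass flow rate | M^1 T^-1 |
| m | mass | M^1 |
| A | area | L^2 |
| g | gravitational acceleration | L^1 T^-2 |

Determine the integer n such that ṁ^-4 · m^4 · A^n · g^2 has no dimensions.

Balance the L exponent: (2)·n from A, plus −4·(0) + 4·(0) + 2·(1) = 2 from the rest, must sum to zero.
2n + 2 = 0, so n = -1.

-1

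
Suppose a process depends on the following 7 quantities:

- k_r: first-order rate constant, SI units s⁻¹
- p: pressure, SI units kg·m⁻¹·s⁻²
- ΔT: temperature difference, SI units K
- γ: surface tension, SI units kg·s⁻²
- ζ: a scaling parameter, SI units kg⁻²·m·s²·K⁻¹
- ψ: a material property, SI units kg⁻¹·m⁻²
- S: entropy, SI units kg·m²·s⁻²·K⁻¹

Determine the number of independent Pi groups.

There are 7 variables and 4 base dimensions (M, L, T, Θ).
The dimension matrix has rank 4.
Independent dimensionless groups: 7 − 4 = 3.

3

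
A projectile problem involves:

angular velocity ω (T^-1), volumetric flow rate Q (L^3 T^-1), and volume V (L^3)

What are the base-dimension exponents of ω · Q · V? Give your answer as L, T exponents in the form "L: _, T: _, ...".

Collect each base-dimension exponent across the product:
  L: (0) + (3) + (3) = 6
  T: (-1) + (-1) + (0) = -2
So the dimensions are [L⁶ T⁻²].

L: 6, T: -2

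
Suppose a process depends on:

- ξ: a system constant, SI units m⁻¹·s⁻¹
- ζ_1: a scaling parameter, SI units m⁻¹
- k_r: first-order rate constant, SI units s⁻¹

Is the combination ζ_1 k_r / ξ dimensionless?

Sum the exponent of each base dimension across the product:
  L: −[ξ]_L + [ζ_1]_L + [k_r]_L = −(-1) + (-1) + (0) = 0
  T: −[ξ]_T + [ζ_1]_T + [k_r]_T = −(-1) + (0) + (-1) = 0
All base exponents vanish — dimensionless.

yes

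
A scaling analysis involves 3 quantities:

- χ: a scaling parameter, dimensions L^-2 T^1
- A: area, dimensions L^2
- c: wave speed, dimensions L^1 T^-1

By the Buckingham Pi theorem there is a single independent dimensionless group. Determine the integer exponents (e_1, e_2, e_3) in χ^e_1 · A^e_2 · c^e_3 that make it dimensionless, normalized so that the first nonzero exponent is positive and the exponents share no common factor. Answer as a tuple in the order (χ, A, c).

L: e_1·(-2) + e_2·(2) + e_3·(1) = 0
T: e_1·(1) + e_2·(0) + e_3·(-1) = 0
Solving this homogeneous linear system for the smallest-integer solution (first nonzero entry positive) gives (2, 1, 2).

(2, 1, 2)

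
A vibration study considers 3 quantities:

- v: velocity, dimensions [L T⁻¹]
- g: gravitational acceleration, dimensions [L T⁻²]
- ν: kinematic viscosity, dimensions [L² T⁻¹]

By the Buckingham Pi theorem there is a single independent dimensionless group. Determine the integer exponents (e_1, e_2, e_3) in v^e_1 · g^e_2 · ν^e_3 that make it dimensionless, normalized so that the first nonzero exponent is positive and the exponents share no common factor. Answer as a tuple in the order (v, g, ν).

L: e_1·(1) + e_2·(1) + e_3·(2) = 0
T: e_1·(-1) + e_2·(-2) + e_3·(-1) = 0
Solving this homogeneous linear system for the smallest-integer solution (first nonzero entry positive) gives (3, -1, -1).

(3, -1, -1)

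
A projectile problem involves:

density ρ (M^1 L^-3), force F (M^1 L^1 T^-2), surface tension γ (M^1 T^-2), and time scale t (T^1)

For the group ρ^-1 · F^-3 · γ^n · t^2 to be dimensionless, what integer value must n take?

Balance the M exponent: (1)·n from γ, plus −(1) − 3·(1) + 2·(0) = -4 from the rest, must sum to zero.
n − 4 = 0, so n = 4.

4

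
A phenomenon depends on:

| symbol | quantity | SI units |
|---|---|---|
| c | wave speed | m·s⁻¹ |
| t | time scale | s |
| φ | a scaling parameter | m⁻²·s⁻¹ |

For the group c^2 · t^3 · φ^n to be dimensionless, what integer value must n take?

1

Balance the L exponent: (-2)·n from φ, plus 2·(1) + 3·(0) = 2 from the rest, must sum to zero.
-2n + 2 = 0, so n = 1.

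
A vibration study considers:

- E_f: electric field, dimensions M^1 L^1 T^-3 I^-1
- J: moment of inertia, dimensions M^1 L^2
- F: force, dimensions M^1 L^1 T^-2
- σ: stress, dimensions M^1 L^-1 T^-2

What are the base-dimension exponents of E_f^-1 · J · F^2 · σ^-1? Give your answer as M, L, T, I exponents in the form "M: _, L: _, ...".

M: 1, L: 4, T: 1, I: 1

Collect each base-dimension exponent across the product:
  M: −(1) + (1) + 2·(1) − (1) = 1
  L: −(1) + (2) + 2·(1) − (-1) = 4
  T: −(-3) + (0) + 2·(-2) − (-2) = 1
  I: −(-1) + (0) + 2·(0) − (0) = 1
So the dimensions are [M L⁴ T I].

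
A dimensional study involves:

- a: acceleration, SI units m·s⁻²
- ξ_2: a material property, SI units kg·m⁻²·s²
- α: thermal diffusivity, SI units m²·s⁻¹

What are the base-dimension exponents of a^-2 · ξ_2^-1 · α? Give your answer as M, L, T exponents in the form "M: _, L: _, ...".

M: -1, L: 2, T: 1

Collect each base-dimension exponent across the product:
  M: −2·(0) − (1) + (0) = -1
  L: −2·(1) − (-2) + (2) = 2
  T: −2·(-2) − (2) + (-1) = 1
So the dimensions are [M⁻¹ L² T].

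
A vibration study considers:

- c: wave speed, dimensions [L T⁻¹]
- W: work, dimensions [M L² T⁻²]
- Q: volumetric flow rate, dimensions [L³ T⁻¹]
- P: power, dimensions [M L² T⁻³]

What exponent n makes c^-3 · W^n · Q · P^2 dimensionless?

-2

Balance the M exponent: (1)·n from W, plus −3·(0) + (0) + 2·(1) = 2 from the rest, must sum to zero.
n + 2 = 0, so n = -2.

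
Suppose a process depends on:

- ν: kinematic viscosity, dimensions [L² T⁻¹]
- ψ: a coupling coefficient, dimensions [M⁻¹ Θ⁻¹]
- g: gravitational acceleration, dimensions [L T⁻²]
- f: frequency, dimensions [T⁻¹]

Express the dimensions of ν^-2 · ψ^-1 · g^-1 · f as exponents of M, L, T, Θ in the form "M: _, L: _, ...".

M: 1, L: -5, T: 3, Θ: 1

Collect each base-dimension exponent across the product:
  M: −2·(0) − (-1) − (0) + (0) = 1
  L: −2·(2) − (0) − (1) + (0) = -5
  T: −2·(-1) − (0) − (-2) + (-1) = 3
  Θ: −2·(0) − (-1) − (0) + (0) = 1
So the dimensions are [M L⁻⁵ T³ Θ].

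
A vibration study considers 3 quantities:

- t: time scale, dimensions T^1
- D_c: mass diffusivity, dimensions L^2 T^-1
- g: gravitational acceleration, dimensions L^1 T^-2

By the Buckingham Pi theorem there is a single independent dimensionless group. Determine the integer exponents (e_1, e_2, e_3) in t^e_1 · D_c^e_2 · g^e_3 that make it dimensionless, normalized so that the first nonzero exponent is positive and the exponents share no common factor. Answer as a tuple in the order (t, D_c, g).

(3, -1, 2)

L: e_1·(0) + e_2·(2) + e_3·(1) = 0
T: e_1·(1) + e_2·(-1) + e_3·(-2) = 0
Solving this homogeneous linear system for the smallest-integer solution (first nonzero entry positive) gives (3, -1, 2).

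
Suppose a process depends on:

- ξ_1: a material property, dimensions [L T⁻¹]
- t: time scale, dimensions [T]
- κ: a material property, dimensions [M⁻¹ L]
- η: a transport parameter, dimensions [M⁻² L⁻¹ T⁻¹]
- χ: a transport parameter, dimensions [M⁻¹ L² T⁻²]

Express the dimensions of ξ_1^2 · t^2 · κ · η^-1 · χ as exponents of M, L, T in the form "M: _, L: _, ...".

Collect each base-dimension exponent across the product:
  M: 2·(0) + 2·(0) + (-1) − (-2) + (-1) = 0
  L: 2·(1) + 2·(0) + (1) − (-1) + (2) = 6
  T: 2·(-1) + 2·(1) + (0) − (-1) + (-2) = -1
So the dimensions are [L⁶ T⁻¹].

M: 0, L: 6, T: -1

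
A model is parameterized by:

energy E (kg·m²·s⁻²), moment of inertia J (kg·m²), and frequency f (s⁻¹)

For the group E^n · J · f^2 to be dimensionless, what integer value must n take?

-1

Balance the M exponent: (1)·n from E, plus (1) + 2·(0) = 1 from the rest, must sum to zero.
n + 1 = 0, so n = -1.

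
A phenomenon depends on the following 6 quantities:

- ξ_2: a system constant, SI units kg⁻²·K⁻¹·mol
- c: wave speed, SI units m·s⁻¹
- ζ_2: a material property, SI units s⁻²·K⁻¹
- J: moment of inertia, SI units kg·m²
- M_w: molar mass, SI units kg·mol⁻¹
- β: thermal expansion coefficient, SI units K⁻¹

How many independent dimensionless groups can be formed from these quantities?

There are 6 variables and 5 base dimensions (M, L, T, Θ, N).
The dimension matrix has rank 5.
Independent dimensionless groups: 6 − 5 = 1.

1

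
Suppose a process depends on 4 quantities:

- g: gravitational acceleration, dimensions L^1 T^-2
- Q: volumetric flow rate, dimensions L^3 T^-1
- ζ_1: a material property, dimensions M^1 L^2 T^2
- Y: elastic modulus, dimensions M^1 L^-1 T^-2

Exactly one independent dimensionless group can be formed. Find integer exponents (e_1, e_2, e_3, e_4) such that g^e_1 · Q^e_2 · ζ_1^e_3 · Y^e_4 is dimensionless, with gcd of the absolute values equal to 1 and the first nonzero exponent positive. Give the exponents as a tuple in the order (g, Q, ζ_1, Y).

(3, -2, 1, -1)

M: e_1·(0) + e_2·(0) + e_3·(1) + e_4·(1) = 0
L: e_1·(1) + e_2·(3) + e_3·(2) + e_4·(-1) = 0
T: e_1·(-2) + e_2·(-1) + e_3·(2) + e_4·(-2) = 0
Solving this homogeneous linear system for the smallest-integer solution (first nonzero entry positive) gives (3, -2, 1, -1).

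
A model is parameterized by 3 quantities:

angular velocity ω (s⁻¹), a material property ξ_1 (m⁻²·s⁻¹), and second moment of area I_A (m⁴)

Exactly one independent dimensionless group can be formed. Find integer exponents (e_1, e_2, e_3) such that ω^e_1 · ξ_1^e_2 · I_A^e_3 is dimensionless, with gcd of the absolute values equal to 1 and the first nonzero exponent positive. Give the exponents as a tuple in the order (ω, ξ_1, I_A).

L: e_1·(0) + e_2·(-2) + e_3·(4) = 0
T: e_1·(-1) + e_2·(-1) + e_3·(0) = 0
Solving this homogeneous linear system for the smallest-integer solution (first nonzero entry positive) gives (2, -2, -1).

(2, -2, -1)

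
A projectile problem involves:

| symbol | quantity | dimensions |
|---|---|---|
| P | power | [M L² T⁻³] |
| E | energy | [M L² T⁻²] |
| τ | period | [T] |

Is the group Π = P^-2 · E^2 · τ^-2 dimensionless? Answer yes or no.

yes

Sum the exponent of each base dimension across the product:
  M: −2·[P]_M + 2·[E]_M − 2·[τ]_M = −2·(1) + 2·(1) − 2·(0) = 0
  L: −2·[P]_L + 2·[E]_L − 2·[τ]_L = −2·(2) + 2·(2) − 2·(0) = 0
  T: −2·[P]_T + 2·[E]_T − 2·[τ]_T = −2·(-3) + 2·(-2) − 2·(1) = 0
  Θ: −2·[P]_Θ + 2·[E]_Θ − 2·[τ]_Θ = −2·(0) + 2·(0) − 2·(0) = 0
All base exponents vanish — dimensionless.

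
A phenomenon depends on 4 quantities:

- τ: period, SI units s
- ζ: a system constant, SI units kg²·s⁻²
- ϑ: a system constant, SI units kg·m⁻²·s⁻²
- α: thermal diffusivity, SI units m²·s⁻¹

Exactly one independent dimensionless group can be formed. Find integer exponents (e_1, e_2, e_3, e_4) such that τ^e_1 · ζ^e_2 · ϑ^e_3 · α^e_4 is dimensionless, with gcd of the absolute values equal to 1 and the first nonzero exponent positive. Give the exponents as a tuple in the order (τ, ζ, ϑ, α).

(4, -1, 2, 2)

M: e_1·(0) + e_2·(2) + e_3·(1) + e_4·(0) = 0
L: e_1·(0) + e_2·(0) + e_3·(-2) + e_4·(2) = 0
T: e_1·(1) + e_2·(-2) + e_3·(-2) + e_4·(-1) = 0
Solving this homogeneous linear system for the smallest-integer solution (first nonzero entry positive) gives (4, -1, 2, 2).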